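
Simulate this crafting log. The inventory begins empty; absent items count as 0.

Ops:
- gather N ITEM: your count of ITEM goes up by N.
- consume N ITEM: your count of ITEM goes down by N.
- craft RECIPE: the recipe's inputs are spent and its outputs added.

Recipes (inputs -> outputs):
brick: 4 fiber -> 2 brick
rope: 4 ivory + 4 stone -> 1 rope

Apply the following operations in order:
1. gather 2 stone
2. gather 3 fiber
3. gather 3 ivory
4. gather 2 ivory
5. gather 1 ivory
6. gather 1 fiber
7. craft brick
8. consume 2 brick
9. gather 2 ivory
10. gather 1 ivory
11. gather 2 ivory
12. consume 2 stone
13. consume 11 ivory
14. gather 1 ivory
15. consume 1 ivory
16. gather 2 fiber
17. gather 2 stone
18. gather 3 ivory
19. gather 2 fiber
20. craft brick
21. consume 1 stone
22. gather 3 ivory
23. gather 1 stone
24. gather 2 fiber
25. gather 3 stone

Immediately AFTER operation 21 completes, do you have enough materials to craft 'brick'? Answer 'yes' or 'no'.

After 1 (gather 2 stone): stone=2
After 2 (gather 3 fiber): fiber=3 stone=2
After 3 (gather 3 ivory): fiber=3 ivory=3 stone=2
After 4 (gather 2 ivory): fiber=3 ivory=5 stone=2
After 5 (gather 1 ivory): fiber=3 ivory=6 stone=2
After 6 (gather 1 fiber): fiber=4 ivory=6 stone=2
After 7 (craft brick): brick=2 ivory=6 stone=2
After 8 (consume 2 brick): ivory=6 stone=2
After 9 (gather 2 ivory): ivory=8 stone=2
After 10 (gather 1 ivory): ivory=9 stone=2
After 11 (gather 2 ivory): ivory=11 stone=2
After 12 (consume 2 stone): ivory=11
After 13 (consume 11 ivory): (empty)
After 14 (gather 1 ivory): ivory=1
After 15 (consume 1 ivory): (empty)
After 16 (gather 2 fiber): fiber=2
After 17 (gather 2 stone): fiber=2 stone=2
After 18 (gather 3 ivory): fiber=2 ivory=3 stone=2
After 19 (gather 2 fiber): fiber=4 ivory=3 stone=2
After 20 (craft brick): brick=2 ivory=3 stone=2
After 21 (consume 1 stone): brick=2 ivory=3 stone=1

Answer: no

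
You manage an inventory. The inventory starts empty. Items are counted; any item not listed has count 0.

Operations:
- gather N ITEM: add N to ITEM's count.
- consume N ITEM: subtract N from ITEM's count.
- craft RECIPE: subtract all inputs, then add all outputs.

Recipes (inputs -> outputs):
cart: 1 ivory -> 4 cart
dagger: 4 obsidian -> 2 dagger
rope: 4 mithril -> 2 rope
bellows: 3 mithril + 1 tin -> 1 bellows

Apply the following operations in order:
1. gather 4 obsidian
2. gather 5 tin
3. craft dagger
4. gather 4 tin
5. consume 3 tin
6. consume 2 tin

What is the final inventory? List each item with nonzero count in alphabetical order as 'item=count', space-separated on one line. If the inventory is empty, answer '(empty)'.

Answer: dagger=2 tin=4

Derivation:
After 1 (gather 4 obsidian): obsidian=4
After 2 (gather 5 tin): obsidian=4 tin=5
After 3 (craft dagger): dagger=2 tin=5
After 4 (gather 4 tin): dagger=2 tin=9
After 5 (consume 3 tin): dagger=2 tin=6
After 6 (consume 2 tin): dagger=2 tin=4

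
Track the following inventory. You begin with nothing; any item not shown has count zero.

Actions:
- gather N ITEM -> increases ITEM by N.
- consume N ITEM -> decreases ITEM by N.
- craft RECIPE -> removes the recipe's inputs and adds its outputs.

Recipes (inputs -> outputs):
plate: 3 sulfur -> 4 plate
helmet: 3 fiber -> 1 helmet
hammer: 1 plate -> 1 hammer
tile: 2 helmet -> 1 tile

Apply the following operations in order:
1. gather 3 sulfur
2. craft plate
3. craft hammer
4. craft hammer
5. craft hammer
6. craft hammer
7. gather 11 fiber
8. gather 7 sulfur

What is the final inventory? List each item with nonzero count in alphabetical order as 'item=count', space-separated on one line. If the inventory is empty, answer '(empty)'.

Answer: fiber=11 hammer=4 sulfur=7

Derivation:
After 1 (gather 3 sulfur): sulfur=3
After 2 (craft plate): plate=4
After 3 (craft hammer): hammer=1 plate=3
After 4 (craft hammer): hammer=2 plate=2
After 5 (craft hammer): hammer=3 plate=1
After 6 (craft hammer): hammer=4
After 7 (gather 11 fiber): fiber=11 hammer=4
After 8 (gather 7 sulfur): fiber=11 hammer=4 sulfur=7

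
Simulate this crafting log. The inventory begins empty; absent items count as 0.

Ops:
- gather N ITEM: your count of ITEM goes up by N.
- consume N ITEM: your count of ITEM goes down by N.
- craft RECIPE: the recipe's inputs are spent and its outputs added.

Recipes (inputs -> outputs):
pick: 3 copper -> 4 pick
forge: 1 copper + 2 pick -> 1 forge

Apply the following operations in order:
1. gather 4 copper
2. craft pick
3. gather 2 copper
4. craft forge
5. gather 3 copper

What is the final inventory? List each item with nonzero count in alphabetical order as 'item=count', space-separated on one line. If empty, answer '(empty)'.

After 1 (gather 4 copper): copper=4
After 2 (craft pick): copper=1 pick=4
After 3 (gather 2 copper): copper=3 pick=4
After 4 (craft forge): copper=2 forge=1 pick=2
After 5 (gather 3 copper): copper=5 forge=1 pick=2

Answer: copper=5 forge=1 pick=2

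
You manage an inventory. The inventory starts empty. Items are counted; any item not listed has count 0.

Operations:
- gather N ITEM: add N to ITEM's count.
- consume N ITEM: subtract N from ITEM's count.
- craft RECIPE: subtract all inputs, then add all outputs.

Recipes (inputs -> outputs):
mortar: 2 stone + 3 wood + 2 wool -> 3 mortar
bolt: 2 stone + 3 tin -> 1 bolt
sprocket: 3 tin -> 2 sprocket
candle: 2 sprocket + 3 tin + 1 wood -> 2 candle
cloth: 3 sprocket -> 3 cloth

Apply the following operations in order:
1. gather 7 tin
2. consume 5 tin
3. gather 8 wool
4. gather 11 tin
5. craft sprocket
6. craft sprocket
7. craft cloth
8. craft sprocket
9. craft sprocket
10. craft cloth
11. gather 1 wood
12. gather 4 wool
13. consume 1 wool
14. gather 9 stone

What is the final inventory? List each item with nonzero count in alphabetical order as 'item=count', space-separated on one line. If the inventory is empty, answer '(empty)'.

Answer: cloth=6 sprocket=2 stone=9 tin=1 wood=1 wool=11

Derivation:
After 1 (gather 7 tin): tin=7
After 2 (consume 5 tin): tin=2
After 3 (gather 8 wool): tin=2 wool=8
After 4 (gather 11 tin): tin=13 wool=8
After 5 (craft sprocket): sprocket=2 tin=10 wool=8
After 6 (craft sprocket): sprocket=4 tin=7 wool=8
After 7 (craft cloth): cloth=3 sprocket=1 tin=7 wool=8
After 8 (craft sprocket): cloth=3 sprocket=3 tin=4 wool=8
After 9 (craft sprocket): cloth=3 sprocket=5 tin=1 wool=8
After 10 (craft cloth): cloth=6 sprocket=2 tin=1 wool=8
After 11 (gather 1 wood): cloth=6 sprocket=2 tin=1 wood=1 wool=8
After 12 (gather 4 wool): cloth=6 sprocket=2 tin=1 wood=1 wool=12
After 13 (consume 1 wool): cloth=6 sprocket=2 tin=1 wood=1 wool=11
After 14 (gather 9 stone): cloth=6 sprocket=2 stone=9 tin=1 wood=1 wool=11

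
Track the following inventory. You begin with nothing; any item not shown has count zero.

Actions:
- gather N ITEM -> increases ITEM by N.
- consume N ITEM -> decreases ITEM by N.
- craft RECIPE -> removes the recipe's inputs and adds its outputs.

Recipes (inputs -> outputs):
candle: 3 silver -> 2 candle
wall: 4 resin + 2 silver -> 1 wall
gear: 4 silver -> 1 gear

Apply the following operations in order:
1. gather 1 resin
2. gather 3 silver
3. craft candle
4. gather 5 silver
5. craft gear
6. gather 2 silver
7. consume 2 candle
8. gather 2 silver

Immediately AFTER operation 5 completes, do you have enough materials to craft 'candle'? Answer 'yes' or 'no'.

Answer: no

Derivation:
After 1 (gather 1 resin): resin=1
After 2 (gather 3 silver): resin=1 silver=3
After 3 (craft candle): candle=2 resin=1
After 4 (gather 5 silver): candle=2 resin=1 silver=5
After 5 (craft gear): candle=2 gear=1 resin=1 silver=1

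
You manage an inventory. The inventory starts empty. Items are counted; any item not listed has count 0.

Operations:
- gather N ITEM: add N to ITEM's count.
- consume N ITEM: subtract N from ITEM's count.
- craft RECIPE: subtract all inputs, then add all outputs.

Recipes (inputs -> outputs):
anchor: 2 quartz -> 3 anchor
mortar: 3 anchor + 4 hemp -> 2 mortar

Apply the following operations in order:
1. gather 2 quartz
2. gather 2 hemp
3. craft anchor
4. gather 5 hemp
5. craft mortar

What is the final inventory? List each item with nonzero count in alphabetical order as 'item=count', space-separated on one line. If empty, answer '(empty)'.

After 1 (gather 2 quartz): quartz=2
After 2 (gather 2 hemp): hemp=2 quartz=2
After 3 (craft anchor): anchor=3 hemp=2
After 4 (gather 5 hemp): anchor=3 hemp=7
After 5 (craft mortar): hemp=3 mortar=2

Answer: hemp=3 mortar=2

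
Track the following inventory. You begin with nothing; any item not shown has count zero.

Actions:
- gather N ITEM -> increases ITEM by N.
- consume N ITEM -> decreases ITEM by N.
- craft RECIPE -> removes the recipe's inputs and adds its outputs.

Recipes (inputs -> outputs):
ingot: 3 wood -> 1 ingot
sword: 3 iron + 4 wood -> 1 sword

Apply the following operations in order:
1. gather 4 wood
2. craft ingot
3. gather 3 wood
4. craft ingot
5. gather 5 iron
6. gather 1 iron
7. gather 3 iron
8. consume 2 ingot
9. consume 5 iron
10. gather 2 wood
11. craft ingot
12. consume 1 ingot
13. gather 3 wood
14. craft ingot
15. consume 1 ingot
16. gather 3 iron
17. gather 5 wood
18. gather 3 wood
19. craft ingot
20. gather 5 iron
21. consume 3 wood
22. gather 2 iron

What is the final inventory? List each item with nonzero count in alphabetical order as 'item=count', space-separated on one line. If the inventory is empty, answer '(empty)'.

After 1 (gather 4 wood): wood=4
After 2 (craft ingot): ingot=1 wood=1
After 3 (gather 3 wood): ingot=1 wood=4
After 4 (craft ingot): ingot=2 wood=1
After 5 (gather 5 iron): ingot=2 iron=5 wood=1
After 6 (gather 1 iron): ingot=2 iron=6 wood=1
After 7 (gather 3 iron): ingot=2 iron=9 wood=1
After 8 (consume 2 ingot): iron=9 wood=1
After 9 (consume 5 iron): iron=4 wood=1
After 10 (gather 2 wood): iron=4 wood=3
After 11 (craft ingot): ingot=1 iron=4
After 12 (consume 1 ingot): iron=4
After 13 (gather 3 wood): iron=4 wood=3
After 14 (craft ingot): ingot=1 iron=4
After 15 (consume 1 ingot): iron=4
After 16 (gather 3 iron): iron=7
After 17 (gather 5 wood): iron=7 wood=5
After 18 (gather 3 wood): iron=7 wood=8
After 19 (craft ingot): ingot=1 iron=7 wood=5
After 20 (gather 5 iron): ingot=1 iron=12 wood=5
After 21 (consume 3 wood): ingot=1 iron=12 wood=2
After 22 (gather 2 iron): ingot=1 iron=14 wood=2

Answer: ingot=1 iron=14 wood=2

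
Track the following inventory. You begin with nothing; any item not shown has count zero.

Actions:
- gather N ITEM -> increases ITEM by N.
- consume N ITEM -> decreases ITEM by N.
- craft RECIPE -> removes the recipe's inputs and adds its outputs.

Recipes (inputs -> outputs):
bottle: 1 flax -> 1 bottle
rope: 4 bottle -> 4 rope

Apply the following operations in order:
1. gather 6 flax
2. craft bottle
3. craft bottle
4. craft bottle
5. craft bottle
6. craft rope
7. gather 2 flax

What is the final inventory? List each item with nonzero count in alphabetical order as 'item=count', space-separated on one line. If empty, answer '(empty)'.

Answer: flax=4 rope=4

Derivation:
After 1 (gather 6 flax): flax=6
After 2 (craft bottle): bottle=1 flax=5
After 3 (craft bottle): bottle=2 flax=4
After 4 (craft bottle): bottle=3 flax=3
After 5 (craft bottle): bottle=4 flax=2
After 6 (craft rope): flax=2 rope=4
After 7 (gather 2 flax): flax=4 rope=4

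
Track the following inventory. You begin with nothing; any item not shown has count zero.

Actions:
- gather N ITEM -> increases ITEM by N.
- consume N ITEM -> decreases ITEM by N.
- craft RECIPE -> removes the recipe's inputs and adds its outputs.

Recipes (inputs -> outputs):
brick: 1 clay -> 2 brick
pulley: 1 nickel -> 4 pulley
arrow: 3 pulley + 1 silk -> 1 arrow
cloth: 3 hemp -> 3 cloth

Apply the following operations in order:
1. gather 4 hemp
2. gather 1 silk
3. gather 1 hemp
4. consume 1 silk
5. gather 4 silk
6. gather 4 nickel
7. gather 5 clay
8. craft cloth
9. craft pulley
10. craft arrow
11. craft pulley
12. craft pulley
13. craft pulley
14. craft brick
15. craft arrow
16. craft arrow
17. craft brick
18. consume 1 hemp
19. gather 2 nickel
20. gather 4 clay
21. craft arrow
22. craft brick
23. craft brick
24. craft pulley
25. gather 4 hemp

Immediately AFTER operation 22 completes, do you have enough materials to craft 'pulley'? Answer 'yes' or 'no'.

After 1 (gather 4 hemp): hemp=4
After 2 (gather 1 silk): hemp=4 silk=1
After 3 (gather 1 hemp): hemp=5 silk=1
After 4 (consume 1 silk): hemp=5
After 5 (gather 4 silk): hemp=5 silk=4
After 6 (gather 4 nickel): hemp=5 nickel=4 silk=4
After 7 (gather 5 clay): clay=5 hemp=5 nickel=4 silk=4
After 8 (craft cloth): clay=5 cloth=3 hemp=2 nickel=4 silk=4
After 9 (craft pulley): clay=5 cloth=3 hemp=2 nickel=3 pulley=4 silk=4
After 10 (craft arrow): arrow=1 clay=5 cloth=3 hemp=2 nickel=3 pulley=1 silk=3
After 11 (craft pulley): arrow=1 clay=5 cloth=3 hemp=2 nickel=2 pulley=5 silk=3
After 12 (craft pulley): arrow=1 clay=5 cloth=3 hemp=2 nickel=1 pulley=9 silk=3
After 13 (craft pulley): arrow=1 clay=5 cloth=3 hemp=2 pulley=13 silk=3
After 14 (craft brick): arrow=1 brick=2 clay=4 cloth=3 hemp=2 pulley=13 silk=3
After 15 (craft arrow): arrow=2 brick=2 clay=4 cloth=3 hemp=2 pulley=10 silk=2
After 16 (craft arrow): arrow=3 brick=2 clay=4 cloth=3 hemp=2 pulley=7 silk=1
After 17 (craft brick): arrow=3 brick=4 clay=3 cloth=3 hemp=2 pulley=7 silk=1
After 18 (consume 1 hemp): arrow=3 brick=4 clay=3 cloth=3 hemp=1 pulley=7 silk=1
After 19 (gather 2 nickel): arrow=3 brick=4 clay=3 cloth=3 hemp=1 nickel=2 pulley=7 silk=1
After 20 (gather 4 clay): arrow=3 brick=4 clay=7 cloth=3 hemp=1 nickel=2 pulley=7 silk=1
After 21 (craft arrow): arrow=4 brick=4 clay=7 cloth=3 hemp=1 nickel=2 pulley=4
After 22 (craft brick): arrow=4 brick=6 clay=6 cloth=3 hemp=1 nickel=2 pulley=4

Answer: yes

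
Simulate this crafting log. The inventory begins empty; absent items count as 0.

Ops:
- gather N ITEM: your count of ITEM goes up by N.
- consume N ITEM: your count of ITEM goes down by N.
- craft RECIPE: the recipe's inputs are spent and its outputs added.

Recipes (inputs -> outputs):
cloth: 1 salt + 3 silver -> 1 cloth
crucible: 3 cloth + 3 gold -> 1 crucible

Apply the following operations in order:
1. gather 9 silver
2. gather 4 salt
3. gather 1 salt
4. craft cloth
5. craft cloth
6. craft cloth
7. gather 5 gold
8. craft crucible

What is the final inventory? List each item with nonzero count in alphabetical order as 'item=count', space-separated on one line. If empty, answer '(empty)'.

Answer: crucible=1 gold=2 salt=2

Derivation:
After 1 (gather 9 silver): silver=9
After 2 (gather 4 salt): salt=4 silver=9
After 3 (gather 1 salt): salt=5 silver=9
After 4 (craft cloth): cloth=1 salt=4 silver=6
After 5 (craft cloth): cloth=2 salt=3 silver=3
After 6 (craft cloth): cloth=3 salt=2
After 7 (gather 5 gold): cloth=3 gold=5 salt=2
After 8 (craft crucible): crucible=1 gold=2 salt=2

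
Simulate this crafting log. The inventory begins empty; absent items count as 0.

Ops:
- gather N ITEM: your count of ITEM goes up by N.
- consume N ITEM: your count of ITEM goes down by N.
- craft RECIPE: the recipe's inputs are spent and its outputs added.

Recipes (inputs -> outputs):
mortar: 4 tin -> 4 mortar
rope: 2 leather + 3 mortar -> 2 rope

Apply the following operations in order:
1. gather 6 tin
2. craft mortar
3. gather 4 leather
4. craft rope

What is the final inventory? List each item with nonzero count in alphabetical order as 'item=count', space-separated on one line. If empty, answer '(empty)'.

After 1 (gather 6 tin): tin=6
After 2 (craft mortar): mortar=4 tin=2
After 3 (gather 4 leather): leather=4 mortar=4 tin=2
After 4 (craft rope): leather=2 mortar=1 rope=2 tin=2

Answer: leather=2 mortar=1 rope=2 tin=2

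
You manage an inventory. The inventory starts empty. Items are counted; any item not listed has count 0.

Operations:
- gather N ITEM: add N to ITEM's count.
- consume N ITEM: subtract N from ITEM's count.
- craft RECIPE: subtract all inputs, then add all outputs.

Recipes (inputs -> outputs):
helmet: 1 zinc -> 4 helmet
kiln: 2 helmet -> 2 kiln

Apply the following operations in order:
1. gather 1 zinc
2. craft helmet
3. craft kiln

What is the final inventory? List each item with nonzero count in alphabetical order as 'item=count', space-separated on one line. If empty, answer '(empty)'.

After 1 (gather 1 zinc): zinc=1
After 2 (craft helmet): helmet=4
After 3 (craft kiln): helmet=2 kiln=2

Answer: helmet=2 kiln=2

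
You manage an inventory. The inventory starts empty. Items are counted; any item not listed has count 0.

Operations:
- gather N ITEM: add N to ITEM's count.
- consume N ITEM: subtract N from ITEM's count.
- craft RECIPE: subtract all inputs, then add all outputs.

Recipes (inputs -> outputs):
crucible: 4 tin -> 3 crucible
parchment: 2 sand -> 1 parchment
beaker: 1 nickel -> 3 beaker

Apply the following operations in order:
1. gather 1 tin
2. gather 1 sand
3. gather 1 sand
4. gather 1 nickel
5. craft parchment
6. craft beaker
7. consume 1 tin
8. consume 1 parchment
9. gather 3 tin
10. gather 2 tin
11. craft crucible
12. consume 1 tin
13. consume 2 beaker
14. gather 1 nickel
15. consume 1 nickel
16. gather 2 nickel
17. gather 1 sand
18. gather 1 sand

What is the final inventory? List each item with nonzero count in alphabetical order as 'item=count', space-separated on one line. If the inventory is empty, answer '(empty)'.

After 1 (gather 1 tin): tin=1
After 2 (gather 1 sand): sand=1 tin=1
After 3 (gather 1 sand): sand=2 tin=1
After 4 (gather 1 nickel): nickel=1 sand=2 tin=1
After 5 (craft parchment): nickel=1 parchment=1 tin=1
After 6 (craft beaker): beaker=3 parchment=1 tin=1
After 7 (consume 1 tin): beaker=3 parchment=1
After 8 (consume 1 parchment): beaker=3
After 9 (gather 3 tin): beaker=3 tin=3
After 10 (gather 2 tin): beaker=3 tin=5
After 11 (craft crucible): beaker=3 crucible=3 tin=1
After 12 (consume 1 tin): beaker=3 crucible=3
After 13 (consume 2 beaker): beaker=1 crucible=3
After 14 (gather 1 nickel): beaker=1 crucible=3 nickel=1
After 15 (consume 1 nickel): beaker=1 crucible=3
After 16 (gather 2 nickel): beaker=1 crucible=3 nickel=2
After 17 (gather 1 sand): beaker=1 crucible=3 nickel=2 sand=1
After 18 (gather 1 sand): beaker=1 crucible=3 nickel=2 sand=2

Answer: beaker=1 crucible=3 nickel=2 sand=2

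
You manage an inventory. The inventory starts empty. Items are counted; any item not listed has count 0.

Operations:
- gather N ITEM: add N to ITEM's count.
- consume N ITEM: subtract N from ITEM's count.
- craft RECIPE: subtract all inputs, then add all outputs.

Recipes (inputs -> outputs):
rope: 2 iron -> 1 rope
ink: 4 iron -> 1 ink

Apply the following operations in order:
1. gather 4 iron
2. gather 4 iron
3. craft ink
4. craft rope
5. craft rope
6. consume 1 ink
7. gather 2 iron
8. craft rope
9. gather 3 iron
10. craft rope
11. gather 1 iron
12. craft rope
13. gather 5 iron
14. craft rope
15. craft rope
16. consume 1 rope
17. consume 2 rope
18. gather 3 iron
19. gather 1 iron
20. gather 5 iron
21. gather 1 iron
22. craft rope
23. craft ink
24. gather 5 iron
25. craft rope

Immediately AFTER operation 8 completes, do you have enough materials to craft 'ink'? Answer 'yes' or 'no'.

After 1 (gather 4 iron): iron=4
After 2 (gather 4 iron): iron=8
After 3 (craft ink): ink=1 iron=4
After 4 (craft rope): ink=1 iron=2 rope=1
After 5 (craft rope): ink=1 rope=2
After 6 (consume 1 ink): rope=2
After 7 (gather 2 iron): iron=2 rope=2
After 8 (craft rope): rope=3

Answer: no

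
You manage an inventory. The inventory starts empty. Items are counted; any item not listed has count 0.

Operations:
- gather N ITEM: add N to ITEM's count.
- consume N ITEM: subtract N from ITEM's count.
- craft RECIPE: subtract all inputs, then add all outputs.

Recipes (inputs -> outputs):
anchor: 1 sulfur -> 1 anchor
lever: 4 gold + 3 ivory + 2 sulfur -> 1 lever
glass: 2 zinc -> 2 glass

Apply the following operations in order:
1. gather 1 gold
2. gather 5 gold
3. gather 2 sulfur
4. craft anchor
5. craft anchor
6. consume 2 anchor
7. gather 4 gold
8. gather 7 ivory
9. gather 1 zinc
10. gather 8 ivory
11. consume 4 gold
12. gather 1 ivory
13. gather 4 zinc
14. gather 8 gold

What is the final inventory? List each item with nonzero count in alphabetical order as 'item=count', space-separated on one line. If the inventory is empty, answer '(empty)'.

Answer: gold=14 ivory=16 zinc=5

Derivation:
After 1 (gather 1 gold): gold=1
After 2 (gather 5 gold): gold=6
After 3 (gather 2 sulfur): gold=6 sulfur=2
After 4 (craft anchor): anchor=1 gold=6 sulfur=1
After 5 (craft anchor): anchor=2 gold=6
After 6 (consume 2 anchor): gold=6
After 7 (gather 4 gold): gold=10
After 8 (gather 7 ivory): gold=10 ivory=7
After 9 (gather 1 zinc): gold=10 ivory=7 zinc=1
After 10 (gather 8 ivory): gold=10 ivory=15 zinc=1
After 11 (consume 4 gold): gold=6 ivory=15 zinc=1
After 12 (gather 1 ivory): gold=6 ivory=16 zinc=1
After 13 (gather 4 zinc): gold=6 ivory=16 zinc=5
After 14 (gather 8 gold): gold=14 ivory=16 zinc=5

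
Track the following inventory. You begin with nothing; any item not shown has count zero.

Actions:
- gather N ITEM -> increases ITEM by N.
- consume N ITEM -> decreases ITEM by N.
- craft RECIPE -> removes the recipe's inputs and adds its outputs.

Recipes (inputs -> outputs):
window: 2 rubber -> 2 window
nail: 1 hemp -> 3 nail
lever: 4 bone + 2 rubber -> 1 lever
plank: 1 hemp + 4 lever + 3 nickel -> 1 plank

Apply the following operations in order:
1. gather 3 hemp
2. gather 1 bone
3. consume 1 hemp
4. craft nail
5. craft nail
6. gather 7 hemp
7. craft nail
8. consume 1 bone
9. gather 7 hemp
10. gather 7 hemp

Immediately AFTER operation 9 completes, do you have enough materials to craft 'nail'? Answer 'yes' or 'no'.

After 1 (gather 3 hemp): hemp=3
After 2 (gather 1 bone): bone=1 hemp=3
After 3 (consume 1 hemp): bone=1 hemp=2
After 4 (craft nail): bone=1 hemp=1 nail=3
After 5 (craft nail): bone=1 nail=6
After 6 (gather 7 hemp): bone=1 hemp=7 nail=6
After 7 (craft nail): bone=1 hemp=6 nail=9
After 8 (consume 1 bone): hemp=6 nail=9
After 9 (gather 7 hemp): hemp=13 nail=9

Answer: yes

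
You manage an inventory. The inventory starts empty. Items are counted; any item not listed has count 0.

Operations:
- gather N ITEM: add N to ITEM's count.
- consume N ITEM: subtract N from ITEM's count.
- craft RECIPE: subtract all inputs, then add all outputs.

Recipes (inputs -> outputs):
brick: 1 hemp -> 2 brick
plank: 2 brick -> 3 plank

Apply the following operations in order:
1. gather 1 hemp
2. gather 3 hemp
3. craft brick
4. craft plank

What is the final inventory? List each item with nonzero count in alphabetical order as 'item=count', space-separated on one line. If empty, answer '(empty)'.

After 1 (gather 1 hemp): hemp=1
After 2 (gather 3 hemp): hemp=4
After 3 (craft brick): brick=2 hemp=3
After 4 (craft plank): hemp=3 plank=3

Answer: hemp=3 plank=3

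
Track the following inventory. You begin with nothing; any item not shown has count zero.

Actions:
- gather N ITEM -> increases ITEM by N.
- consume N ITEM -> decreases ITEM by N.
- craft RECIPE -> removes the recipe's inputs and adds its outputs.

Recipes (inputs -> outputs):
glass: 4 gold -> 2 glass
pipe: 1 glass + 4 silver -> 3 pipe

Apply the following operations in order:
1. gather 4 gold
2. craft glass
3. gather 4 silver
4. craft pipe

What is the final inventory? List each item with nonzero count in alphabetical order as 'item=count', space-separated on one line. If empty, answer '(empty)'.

Answer: glass=1 pipe=3

Derivation:
After 1 (gather 4 gold): gold=4
After 2 (craft glass): glass=2
After 3 (gather 4 silver): glass=2 silver=4
After 4 (craft pipe): glass=1 pipe=3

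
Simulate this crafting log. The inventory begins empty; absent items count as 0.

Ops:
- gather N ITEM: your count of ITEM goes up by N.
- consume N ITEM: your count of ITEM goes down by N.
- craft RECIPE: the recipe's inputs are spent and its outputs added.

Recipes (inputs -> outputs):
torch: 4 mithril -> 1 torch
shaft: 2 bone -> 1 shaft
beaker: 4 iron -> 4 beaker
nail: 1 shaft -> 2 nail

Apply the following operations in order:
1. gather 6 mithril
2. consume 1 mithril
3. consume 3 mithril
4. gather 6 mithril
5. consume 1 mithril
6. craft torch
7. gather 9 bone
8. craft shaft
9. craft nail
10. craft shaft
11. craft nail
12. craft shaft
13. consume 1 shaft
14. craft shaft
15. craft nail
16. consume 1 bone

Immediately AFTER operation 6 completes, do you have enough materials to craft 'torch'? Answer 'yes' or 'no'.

After 1 (gather 6 mithril): mithril=6
After 2 (consume 1 mithril): mithril=5
After 3 (consume 3 mithril): mithril=2
After 4 (gather 6 mithril): mithril=8
After 5 (consume 1 mithril): mithril=7
After 6 (craft torch): mithril=3 torch=1

Answer: no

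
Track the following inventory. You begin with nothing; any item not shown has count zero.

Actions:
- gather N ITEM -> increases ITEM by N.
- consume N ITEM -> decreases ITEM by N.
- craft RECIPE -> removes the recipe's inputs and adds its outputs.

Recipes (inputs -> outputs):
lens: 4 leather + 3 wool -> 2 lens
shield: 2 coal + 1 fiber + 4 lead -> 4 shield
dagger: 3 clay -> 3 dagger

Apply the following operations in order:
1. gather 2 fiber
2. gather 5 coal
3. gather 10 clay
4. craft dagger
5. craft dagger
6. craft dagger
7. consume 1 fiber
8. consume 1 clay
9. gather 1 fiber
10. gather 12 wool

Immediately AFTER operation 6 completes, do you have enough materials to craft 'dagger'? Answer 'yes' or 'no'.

Answer: no

Derivation:
After 1 (gather 2 fiber): fiber=2
After 2 (gather 5 coal): coal=5 fiber=2
After 3 (gather 10 clay): clay=10 coal=5 fiber=2
After 4 (craft dagger): clay=7 coal=5 dagger=3 fiber=2
After 5 (craft dagger): clay=4 coal=5 dagger=6 fiber=2
After 6 (craft dagger): clay=1 coal=5 dagger=9 fiber=2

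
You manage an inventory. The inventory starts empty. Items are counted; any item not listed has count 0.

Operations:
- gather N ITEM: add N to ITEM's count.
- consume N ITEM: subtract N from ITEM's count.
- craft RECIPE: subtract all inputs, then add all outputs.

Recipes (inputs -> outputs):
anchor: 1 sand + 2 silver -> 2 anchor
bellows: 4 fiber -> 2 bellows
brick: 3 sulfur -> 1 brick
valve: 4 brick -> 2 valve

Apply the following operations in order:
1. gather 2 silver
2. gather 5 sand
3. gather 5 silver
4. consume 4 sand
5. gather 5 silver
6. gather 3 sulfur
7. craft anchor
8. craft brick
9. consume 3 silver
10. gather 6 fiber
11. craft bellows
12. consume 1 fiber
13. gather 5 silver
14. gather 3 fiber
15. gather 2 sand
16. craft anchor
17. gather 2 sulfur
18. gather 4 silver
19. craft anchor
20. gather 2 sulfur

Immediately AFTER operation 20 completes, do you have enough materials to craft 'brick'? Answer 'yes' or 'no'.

Answer: yes

Derivation:
After 1 (gather 2 silver): silver=2
After 2 (gather 5 sand): sand=5 silver=2
After 3 (gather 5 silver): sand=5 silver=7
After 4 (consume 4 sand): sand=1 silver=7
After 5 (gather 5 silver): sand=1 silver=12
After 6 (gather 3 sulfur): sand=1 silver=12 sulfur=3
After 7 (craft anchor): anchor=2 silver=10 sulfur=3
After 8 (craft brick): anchor=2 brick=1 silver=10
After 9 (consume 3 silver): anchor=2 brick=1 silver=7
After 10 (gather 6 fiber): anchor=2 brick=1 fiber=6 silver=7
After 11 (craft bellows): anchor=2 bellows=2 brick=1 fiber=2 silver=7
After 12 (consume 1 fiber): anchor=2 bellows=2 brick=1 fiber=1 silver=7
After 13 (gather 5 silver): anchor=2 bellows=2 brick=1 fiber=1 silver=12
After 14 (gather 3 fiber): anchor=2 bellows=2 brick=1 fiber=4 silver=12
After 15 (gather 2 sand): anchor=2 bellows=2 brick=1 fiber=4 sand=2 silver=12
After 16 (craft anchor): anchor=4 bellows=2 brick=1 fiber=4 sand=1 silver=10
After 17 (gather 2 sulfur): anchor=4 bellows=2 brick=1 fiber=4 sand=1 silver=10 sulfur=2
After 18 (gather 4 silver): anchor=4 bellows=2 brick=1 fiber=4 sand=1 silver=14 sulfur=2
After 19 (craft anchor): anchor=6 bellows=2 brick=1 fiber=4 silver=12 sulfur=2
After 20 (gather 2 sulfur): anchor=6 bellows=2 brick=1 fiber=4 silver=12 sulfur=4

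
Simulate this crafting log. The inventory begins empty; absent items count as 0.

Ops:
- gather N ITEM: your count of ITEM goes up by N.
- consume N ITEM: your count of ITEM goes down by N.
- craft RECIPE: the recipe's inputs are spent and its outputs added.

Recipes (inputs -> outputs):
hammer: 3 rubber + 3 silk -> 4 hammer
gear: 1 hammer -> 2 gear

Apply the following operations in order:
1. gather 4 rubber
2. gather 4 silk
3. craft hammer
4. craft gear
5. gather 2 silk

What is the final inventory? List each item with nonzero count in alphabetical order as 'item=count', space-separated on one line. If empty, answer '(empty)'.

After 1 (gather 4 rubber): rubber=4
After 2 (gather 4 silk): rubber=4 silk=4
After 3 (craft hammer): hammer=4 rubber=1 silk=1
After 4 (craft gear): gear=2 hammer=3 rubber=1 silk=1
After 5 (gather 2 silk): gear=2 hammer=3 rubber=1 silk=3

Answer: gear=2 hammer=3 rubber=1 silk=3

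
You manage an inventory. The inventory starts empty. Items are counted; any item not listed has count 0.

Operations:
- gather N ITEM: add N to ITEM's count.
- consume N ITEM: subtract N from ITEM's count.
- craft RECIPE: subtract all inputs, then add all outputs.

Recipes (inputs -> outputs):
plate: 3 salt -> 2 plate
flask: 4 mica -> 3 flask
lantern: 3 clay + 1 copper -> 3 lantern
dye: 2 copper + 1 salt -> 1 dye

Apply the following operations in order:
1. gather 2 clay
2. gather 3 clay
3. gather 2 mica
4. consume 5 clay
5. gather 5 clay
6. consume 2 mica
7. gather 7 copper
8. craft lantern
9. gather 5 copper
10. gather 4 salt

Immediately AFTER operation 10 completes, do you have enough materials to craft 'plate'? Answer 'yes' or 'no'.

After 1 (gather 2 clay): clay=2
After 2 (gather 3 clay): clay=5
After 3 (gather 2 mica): clay=5 mica=2
After 4 (consume 5 clay): mica=2
After 5 (gather 5 clay): clay=5 mica=2
After 6 (consume 2 mica): clay=5
After 7 (gather 7 copper): clay=5 copper=7
After 8 (craft lantern): clay=2 copper=6 lantern=3
After 9 (gather 5 copper): clay=2 copper=11 lantern=3
After 10 (gather 4 salt): clay=2 copper=11 lantern=3 salt=4

Answer: yes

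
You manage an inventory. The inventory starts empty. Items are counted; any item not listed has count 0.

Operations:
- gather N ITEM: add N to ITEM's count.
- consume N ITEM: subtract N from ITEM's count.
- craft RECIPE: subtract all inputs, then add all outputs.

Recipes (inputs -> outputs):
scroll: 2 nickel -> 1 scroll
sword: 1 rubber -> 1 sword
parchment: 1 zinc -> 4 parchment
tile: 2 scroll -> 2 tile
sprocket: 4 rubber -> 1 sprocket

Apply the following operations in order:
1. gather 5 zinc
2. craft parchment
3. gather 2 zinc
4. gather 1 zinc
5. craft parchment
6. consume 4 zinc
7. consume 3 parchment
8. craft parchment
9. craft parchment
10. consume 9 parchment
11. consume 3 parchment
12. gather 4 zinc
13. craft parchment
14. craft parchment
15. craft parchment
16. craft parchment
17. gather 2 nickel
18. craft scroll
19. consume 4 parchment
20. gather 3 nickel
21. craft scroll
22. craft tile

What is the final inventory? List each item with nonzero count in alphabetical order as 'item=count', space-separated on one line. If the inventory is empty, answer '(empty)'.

Answer: nickel=1 parchment=13 tile=2

Derivation:
After 1 (gather 5 zinc): zinc=5
After 2 (craft parchment): parchment=4 zinc=4
After 3 (gather 2 zinc): parchment=4 zinc=6
After 4 (gather 1 zinc): parchment=4 zinc=7
After 5 (craft parchment): parchment=8 zinc=6
After 6 (consume 4 zinc): parchment=8 zinc=2
After 7 (consume 3 parchment): parchment=5 zinc=2
After 8 (craft parchment): parchment=9 zinc=1
After 9 (craft parchment): parchment=13
After 10 (consume 9 parchment): parchment=4
After 11 (consume 3 parchment): parchment=1
After 12 (gather 4 zinc): parchment=1 zinc=4
After 13 (craft parchment): parchment=5 zinc=3
After 14 (craft parchment): parchment=9 zinc=2
After 15 (craft parchment): parchment=13 zinc=1
After 16 (craft parchment): parchment=17
After 17 (gather 2 nickel): nickel=2 parchment=17
After 18 (craft scroll): parchment=17 scroll=1
After 19 (consume 4 parchment): parchment=13 scroll=1
After 20 (gather 3 nickel): nickel=3 parchment=13 scroll=1
After 21 (craft scroll): nickel=1 parchment=13 scroll=2
After 22 (craft tile): nickel=1 parchment=13 tile=2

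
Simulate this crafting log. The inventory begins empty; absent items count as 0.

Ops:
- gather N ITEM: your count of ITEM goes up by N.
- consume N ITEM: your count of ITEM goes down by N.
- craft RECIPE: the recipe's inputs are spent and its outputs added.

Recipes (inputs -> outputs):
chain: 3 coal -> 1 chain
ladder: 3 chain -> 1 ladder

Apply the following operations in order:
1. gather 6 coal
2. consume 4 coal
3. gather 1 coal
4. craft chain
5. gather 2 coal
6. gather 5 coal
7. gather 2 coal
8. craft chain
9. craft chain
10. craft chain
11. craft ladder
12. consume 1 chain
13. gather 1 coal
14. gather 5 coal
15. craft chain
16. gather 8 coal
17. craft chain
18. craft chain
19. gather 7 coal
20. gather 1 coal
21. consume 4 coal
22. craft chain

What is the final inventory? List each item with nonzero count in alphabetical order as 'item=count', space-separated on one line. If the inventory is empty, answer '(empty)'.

After 1 (gather 6 coal): coal=6
After 2 (consume 4 coal): coal=2
After 3 (gather 1 coal): coal=3
After 4 (craft chain): chain=1
After 5 (gather 2 coal): chain=1 coal=2
After 6 (gather 5 coal): chain=1 coal=7
After 7 (gather 2 coal): chain=1 coal=9
After 8 (craft chain): chain=2 coal=6
After 9 (craft chain): chain=3 coal=3
After 10 (craft chain): chain=4
After 11 (craft ladder): chain=1 ladder=1
After 12 (consume 1 chain): ladder=1
After 13 (gather 1 coal): coal=1 ladder=1
After 14 (gather 5 coal): coal=6 ladder=1
After 15 (craft chain): chain=1 coal=3 ladder=1
After 16 (gather 8 coal): chain=1 coal=11 ladder=1
After 17 (craft chain): chain=2 coal=8 ladder=1
After 18 (craft chain): chain=3 coal=5 ladder=1
After 19 (gather 7 coal): chain=3 coal=12 ladder=1
After 20 (gather 1 coal): chain=3 coal=13 ladder=1
After 21 (consume 4 coal): chain=3 coal=9 ladder=1
After 22 (craft chain): chain=4 coal=6 ladder=1

Answer: chain=4 coal=6 ladder=1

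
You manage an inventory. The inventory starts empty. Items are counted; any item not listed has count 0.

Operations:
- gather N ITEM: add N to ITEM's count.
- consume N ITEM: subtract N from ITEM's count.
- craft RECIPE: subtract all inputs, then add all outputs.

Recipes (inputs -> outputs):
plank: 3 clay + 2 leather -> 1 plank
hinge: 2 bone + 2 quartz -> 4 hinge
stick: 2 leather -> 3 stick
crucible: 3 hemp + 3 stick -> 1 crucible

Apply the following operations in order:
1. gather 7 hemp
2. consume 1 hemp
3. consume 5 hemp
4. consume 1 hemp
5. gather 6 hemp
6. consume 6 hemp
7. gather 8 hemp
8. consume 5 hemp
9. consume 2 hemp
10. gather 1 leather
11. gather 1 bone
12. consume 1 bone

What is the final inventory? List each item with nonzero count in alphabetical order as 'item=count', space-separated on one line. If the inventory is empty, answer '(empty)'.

After 1 (gather 7 hemp): hemp=7
After 2 (consume 1 hemp): hemp=6
After 3 (consume 5 hemp): hemp=1
After 4 (consume 1 hemp): (empty)
After 5 (gather 6 hemp): hemp=6
After 6 (consume 6 hemp): (empty)
After 7 (gather 8 hemp): hemp=8
After 8 (consume 5 hemp): hemp=3
After 9 (consume 2 hemp): hemp=1
After 10 (gather 1 leather): hemp=1 leather=1
After 11 (gather 1 bone): bone=1 hemp=1 leather=1
After 12 (consume 1 bone): hemp=1 leather=1

Answer: hemp=1 leather=1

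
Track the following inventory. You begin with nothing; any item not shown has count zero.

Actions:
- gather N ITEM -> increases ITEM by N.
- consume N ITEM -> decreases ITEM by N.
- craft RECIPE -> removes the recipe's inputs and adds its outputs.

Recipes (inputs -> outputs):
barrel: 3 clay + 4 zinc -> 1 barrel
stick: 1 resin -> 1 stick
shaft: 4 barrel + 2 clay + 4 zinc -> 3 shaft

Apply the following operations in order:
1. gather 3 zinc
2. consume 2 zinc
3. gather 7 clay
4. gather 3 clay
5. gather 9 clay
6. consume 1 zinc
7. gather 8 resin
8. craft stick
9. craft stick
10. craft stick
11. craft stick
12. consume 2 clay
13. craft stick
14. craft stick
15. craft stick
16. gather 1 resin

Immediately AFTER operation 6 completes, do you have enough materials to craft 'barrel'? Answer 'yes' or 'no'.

Answer: no

Derivation:
After 1 (gather 3 zinc): zinc=3
After 2 (consume 2 zinc): zinc=1
After 3 (gather 7 clay): clay=7 zinc=1
After 4 (gather 3 clay): clay=10 zinc=1
After 5 (gather 9 clay): clay=19 zinc=1
After 6 (consume 1 zinc): clay=19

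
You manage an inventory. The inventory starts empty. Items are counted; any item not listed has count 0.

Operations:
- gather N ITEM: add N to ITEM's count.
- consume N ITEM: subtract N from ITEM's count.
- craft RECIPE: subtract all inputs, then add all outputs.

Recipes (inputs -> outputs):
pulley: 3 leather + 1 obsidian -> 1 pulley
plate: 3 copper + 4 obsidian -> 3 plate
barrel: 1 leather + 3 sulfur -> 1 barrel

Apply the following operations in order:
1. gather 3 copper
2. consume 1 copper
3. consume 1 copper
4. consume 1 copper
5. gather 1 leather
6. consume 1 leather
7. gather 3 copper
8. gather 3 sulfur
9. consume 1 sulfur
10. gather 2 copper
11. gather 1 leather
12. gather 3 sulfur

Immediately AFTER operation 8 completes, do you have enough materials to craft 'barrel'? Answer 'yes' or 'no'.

Answer: no

Derivation:
After 1 (gather 3 copper): copper=3
After 2 (consume 1 copper): copper=2
After 3 (consume 1 copper): copper=1
After 4 (consume 1 copper): (empty)
After 5 (gather 1 leather): leather=1
After 6 (consume 1 leather): (empty)
After 7 (gather 3 copper): copper=3
After 8 (gather 3 sulfur): copper=3 sulfur=3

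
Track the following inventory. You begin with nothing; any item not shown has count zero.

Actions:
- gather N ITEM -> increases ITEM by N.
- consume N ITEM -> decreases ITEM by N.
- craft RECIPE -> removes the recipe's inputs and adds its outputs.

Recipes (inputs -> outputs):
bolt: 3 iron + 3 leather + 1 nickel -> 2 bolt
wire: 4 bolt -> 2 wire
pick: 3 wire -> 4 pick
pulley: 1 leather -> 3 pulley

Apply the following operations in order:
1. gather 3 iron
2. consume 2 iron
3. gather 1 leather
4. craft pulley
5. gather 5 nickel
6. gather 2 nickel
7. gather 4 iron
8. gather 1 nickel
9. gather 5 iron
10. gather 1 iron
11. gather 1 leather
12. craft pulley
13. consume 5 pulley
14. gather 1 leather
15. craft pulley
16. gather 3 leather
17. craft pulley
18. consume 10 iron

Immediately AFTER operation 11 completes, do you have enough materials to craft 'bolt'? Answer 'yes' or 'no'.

After 1 (gather 3 iron): iron=3
After 2 (consume 2 iron): iron=1
After 3 (gather 1 leather): iron=1 leather=1
After 4 (craft pulley): iron=1 pulley=3
After 5 (gather 5 nickel): iron=1 nickel=5 pulley=3
After 6 (gather 2 nickel): iron=1 nickel=7 pulley=3
After 7 (gather 4 iron): iron=5 nickel=7 pulley=3
After 8 (gather 1 nickel): iron=5 nickel=8 pulley=3
After 9 (gather 5 iron): iron=10 nickel=8 pulley=3
After 10 (gather 1 iron): iron=11 nickel=8 pulley=3
After 11 (gather 1 leather): iron=11 leather=1 nickel=8 pulley=3

Answer: no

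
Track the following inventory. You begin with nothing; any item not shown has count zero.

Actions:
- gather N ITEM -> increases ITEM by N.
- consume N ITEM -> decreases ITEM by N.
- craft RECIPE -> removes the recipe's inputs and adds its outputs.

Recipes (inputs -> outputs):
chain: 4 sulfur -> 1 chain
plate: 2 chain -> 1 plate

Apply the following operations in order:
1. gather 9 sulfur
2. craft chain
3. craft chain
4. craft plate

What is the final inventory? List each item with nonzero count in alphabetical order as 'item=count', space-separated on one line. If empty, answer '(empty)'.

Answer: plate=1 sulfur=1

Derivation:
After 1 (gather 9 sulfur): sulfur=9
After 2 (craft chain): chain=1 sulfur=5
After 3 (craft chain): chain=2 sulfur=1
After 4 (craft plate): plate=1 sulfur=1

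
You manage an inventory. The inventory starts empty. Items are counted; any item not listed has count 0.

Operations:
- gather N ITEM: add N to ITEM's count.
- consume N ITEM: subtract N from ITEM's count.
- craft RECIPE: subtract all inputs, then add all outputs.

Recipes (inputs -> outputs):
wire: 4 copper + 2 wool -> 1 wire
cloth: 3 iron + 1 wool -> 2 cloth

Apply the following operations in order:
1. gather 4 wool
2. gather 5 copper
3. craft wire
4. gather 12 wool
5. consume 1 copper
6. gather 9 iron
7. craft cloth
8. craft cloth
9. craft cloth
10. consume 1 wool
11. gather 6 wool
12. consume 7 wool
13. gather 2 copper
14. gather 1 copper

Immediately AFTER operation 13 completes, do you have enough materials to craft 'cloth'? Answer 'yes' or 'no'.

Answer: no

Derivation:
After 1 (gather 4 wool): wool=4
After 2 (gather 5 copper): copper=5 wool=4
After 3 (craft wire): copper=1 wire=1 wool=2
After 4 (gather 12 wool): copper=1 wire=1 wool=14
After 5 (consume 1 copper): wire=1 wool=14
After 6 (gather 9 iron): iron=9 wire=1 wool=14
After 7 (craft cloth): cloth=2 iron=6 wire=1 wool=13
After 8 (craft cloth): cloth=4 iron=3 wire=1 wool=12
After 9 (craft cloth): cloth=6 wire=1 wool=11
After 10 (consume 1 wool): cloth=6 wire=1 wool=10
After 11 (gather 6 wool): cloth=6 wire=1 wool=16
After 12 (consume 7 wool): cloth=6 wire=1 wool=9
After 13 (gather 2 copper): cloth=6 copper=2 wire=1 wool=9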